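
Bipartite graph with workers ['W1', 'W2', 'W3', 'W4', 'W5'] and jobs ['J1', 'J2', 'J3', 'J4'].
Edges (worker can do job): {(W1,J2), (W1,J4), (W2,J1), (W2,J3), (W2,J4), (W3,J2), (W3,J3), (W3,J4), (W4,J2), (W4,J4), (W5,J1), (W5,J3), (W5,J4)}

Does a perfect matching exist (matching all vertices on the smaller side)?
Yes, perfect matching exists (size 4)

Perfect matching: {(W2,J1), (W3,J4), (W4,J2), (W5,J3)}
All 4 vertices on the smaller side are matched.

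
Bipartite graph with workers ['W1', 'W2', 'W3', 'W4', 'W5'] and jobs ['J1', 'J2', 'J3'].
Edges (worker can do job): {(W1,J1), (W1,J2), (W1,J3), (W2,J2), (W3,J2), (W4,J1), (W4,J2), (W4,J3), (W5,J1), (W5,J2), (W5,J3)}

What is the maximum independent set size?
Maximum independent set = 5

By König's theorem:
- Min vertex cover = Max matching = 3
- Max independent set = Total vertices - Min vertex cover
- Max independent set = 8 - 3 = 5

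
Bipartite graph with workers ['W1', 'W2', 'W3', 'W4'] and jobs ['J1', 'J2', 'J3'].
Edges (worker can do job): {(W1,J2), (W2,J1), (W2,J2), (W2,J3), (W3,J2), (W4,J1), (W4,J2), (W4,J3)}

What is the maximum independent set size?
Maximum independent set = 4

By König's theorem:
- Min vertex cover = Max matching = 3
- Max independent set = Total vertices - Min vertex cover
- Max independent set = 7 - 3 = 4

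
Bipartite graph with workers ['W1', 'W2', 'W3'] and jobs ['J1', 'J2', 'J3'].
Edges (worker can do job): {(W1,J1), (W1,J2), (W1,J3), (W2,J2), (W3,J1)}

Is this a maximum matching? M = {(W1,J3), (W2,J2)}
No, size 2 is not maximum

Proposed matching has size 2.
Maximum matching size for this graph: 3.

This is NOT maximum - can be improved to size 3.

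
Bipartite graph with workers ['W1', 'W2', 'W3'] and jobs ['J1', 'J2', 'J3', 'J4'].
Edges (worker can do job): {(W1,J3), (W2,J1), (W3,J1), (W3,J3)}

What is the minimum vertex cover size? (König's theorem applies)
Minimum vertex cover size = 2

By König's theorem: in bipartite graphs,
min vertex cover = max matching = 2

Maximum matching has size 2, so minimum vertex cover also has size 2.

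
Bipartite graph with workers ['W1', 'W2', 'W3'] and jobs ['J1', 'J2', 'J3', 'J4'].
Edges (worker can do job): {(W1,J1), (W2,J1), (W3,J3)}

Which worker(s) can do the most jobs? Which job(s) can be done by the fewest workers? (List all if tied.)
Most versatile: W1, W2, W3 (1 jobs); Least covered: J2, J4 (0 workers)

Worker degrees (jobs they can do): W1:1, W2:1, W3:1
Job degrees (workers who can do it): J1:2, J2:0, J3:1, J4:0

Maximum worker degree is 1, achieved by: W1, W2, W3
Minimum job degree is 0, achieved by: J2, J4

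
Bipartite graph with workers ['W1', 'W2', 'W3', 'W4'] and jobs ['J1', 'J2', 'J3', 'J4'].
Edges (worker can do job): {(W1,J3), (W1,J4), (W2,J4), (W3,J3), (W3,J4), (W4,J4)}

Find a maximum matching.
Matching: {(W3,J3), (W4,J4)}

Maximum matching (size 2):
  W3 → J3
  W4 → J4

Each worker is assigned to at most one job, and each job to at most one worker.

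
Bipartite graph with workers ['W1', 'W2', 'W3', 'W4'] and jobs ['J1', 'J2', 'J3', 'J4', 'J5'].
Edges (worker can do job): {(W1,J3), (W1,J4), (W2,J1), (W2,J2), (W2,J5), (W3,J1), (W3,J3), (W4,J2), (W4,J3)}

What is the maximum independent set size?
Maximum independent set = 5

By König's theorem:
- Min vertex cover = Max matching = 4
- Max independent set = Total vertices - Min vertex cover
- Max independent set = 9 - 4 = 5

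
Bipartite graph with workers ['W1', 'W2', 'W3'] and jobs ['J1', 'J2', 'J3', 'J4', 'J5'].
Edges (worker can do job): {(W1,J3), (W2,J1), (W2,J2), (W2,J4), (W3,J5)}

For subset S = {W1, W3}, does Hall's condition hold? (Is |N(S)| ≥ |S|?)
Yes: |N(S)| = 2, |S| = 2

Subset S = {W1, W3}
Neighbors N(S) = {J3, J5}

|N(S)| = 2, |S| = 2
Hall's condition: |N(S)| ≥ |S| is satisfied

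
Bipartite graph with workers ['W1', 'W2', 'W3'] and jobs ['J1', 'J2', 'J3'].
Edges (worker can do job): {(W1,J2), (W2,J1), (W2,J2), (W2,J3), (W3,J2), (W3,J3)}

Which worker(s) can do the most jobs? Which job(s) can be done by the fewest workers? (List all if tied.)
Most versatile: W2 (3 jobs); Least covered: J1 (1 workers)

Worker degrees (jobs they can do): W1:1, W2:3, W3:2
Job degrees (workers who can do it): J1:1, J2:3, J3:2

Maximum worker degree is 3, achieved by: W2
Minimum job degree is 1, achieved by: J1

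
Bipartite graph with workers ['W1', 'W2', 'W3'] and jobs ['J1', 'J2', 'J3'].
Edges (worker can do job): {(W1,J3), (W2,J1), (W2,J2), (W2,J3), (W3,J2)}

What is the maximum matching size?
Maximum matching size = 3

Maximum matching: {(W1,J3), (W2,J1), (W3,J2)}
Size: 3

This assigns 3 workers to 3 distinct jobs.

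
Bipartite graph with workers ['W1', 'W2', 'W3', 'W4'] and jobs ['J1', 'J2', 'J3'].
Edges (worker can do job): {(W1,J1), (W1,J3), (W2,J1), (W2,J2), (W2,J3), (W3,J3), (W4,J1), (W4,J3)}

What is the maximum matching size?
Maximum matching size = 3

Maximum matching: {(W2,J2), (W3,J3), (W4,J1)}
Size: 3

This assigns 3 workers to 3 distinct jobs.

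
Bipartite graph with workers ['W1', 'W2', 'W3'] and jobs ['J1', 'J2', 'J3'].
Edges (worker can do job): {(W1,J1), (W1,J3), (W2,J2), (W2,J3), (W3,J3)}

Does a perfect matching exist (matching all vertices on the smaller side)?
Yes, perfect matching exists (size 3)

Perfect matching: {(W1,J1), (W2,J2), (W3,J3)}
All 3 vertices on the smaller side are matched.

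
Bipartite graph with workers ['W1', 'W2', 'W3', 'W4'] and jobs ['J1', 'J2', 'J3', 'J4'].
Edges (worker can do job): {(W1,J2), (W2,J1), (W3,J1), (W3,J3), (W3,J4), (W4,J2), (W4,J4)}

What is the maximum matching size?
Maximum matching size = 4

Maximum matching: {(W1,J2), (W2,J1), (W3,J3), (W4,J4)}
Size: 4

This assigns 4 workers to 4 distinct jobs.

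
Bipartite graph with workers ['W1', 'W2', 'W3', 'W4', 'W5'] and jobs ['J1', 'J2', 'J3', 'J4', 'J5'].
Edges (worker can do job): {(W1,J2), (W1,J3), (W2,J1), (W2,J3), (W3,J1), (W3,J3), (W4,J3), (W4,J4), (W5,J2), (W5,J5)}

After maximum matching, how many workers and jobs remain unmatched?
Unmatched: 0 workers, 0 jobs

Maximum matching size: 5
Workers: 5 total, 5 matched, 0 unmatched
Jobs: 5 total, 5 matched, 0 unmatched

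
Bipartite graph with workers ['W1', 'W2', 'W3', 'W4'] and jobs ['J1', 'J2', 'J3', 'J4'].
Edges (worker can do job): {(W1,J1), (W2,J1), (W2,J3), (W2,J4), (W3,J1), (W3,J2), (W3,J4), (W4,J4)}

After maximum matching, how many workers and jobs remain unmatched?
Unmatched: 0 workers, 0 jobs

Maximum matching size: 4
Workers: 4 total, 4 matched, 0 unmatched
Jobs: 4 total, 4 matched, 0 unmatched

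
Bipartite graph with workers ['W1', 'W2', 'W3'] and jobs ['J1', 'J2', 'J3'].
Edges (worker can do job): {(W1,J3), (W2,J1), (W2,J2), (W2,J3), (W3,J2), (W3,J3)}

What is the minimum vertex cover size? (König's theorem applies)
Minimum vertex cover size = 3

By König's theorem: in bipartite graphs,
min vertex cover = max matching = 3

Maximum matching has size 3, so minimum vertex cover also has size 3.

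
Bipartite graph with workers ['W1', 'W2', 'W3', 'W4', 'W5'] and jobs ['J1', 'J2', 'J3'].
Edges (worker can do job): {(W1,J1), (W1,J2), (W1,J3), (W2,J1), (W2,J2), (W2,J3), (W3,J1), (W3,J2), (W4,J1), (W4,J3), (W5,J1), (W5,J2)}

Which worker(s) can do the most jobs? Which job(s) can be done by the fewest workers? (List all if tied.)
Most versatile: W1, W2 (3 jobs); Least covered: J3 (3 workers)

Worker degrees (jobs they can do): W1:3, W2:3, W3:2, W4:2, W5:2
Job degrees (workers who can do it): J1:5, J2:4, J3:3

Maximum worker degree is 3, achieved by: W1, W2
Minimum job degree is 3, achieved by: J3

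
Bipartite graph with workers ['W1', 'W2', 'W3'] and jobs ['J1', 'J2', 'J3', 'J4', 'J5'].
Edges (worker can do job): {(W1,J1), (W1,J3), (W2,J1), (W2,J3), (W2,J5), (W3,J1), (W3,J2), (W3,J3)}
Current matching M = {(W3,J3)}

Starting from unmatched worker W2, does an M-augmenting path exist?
Yes: W2 → J1

An M-augmenting path alternates non-matching / matching edges, starting and ending at unmatched vertices.
Path: W2 → J1
(J1 is unmatched in M, so the path is augmenting.)
Flipping edges along this path would increase |M| from 1 to 2.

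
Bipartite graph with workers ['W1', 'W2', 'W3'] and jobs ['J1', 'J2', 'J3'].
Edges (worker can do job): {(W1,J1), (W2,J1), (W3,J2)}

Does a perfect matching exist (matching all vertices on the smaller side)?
No, maximum matching has size 2 < 3

Maximum matching has size 2, need 3 for perfect matching.
Unmatched workers: ['W2']
Unmatched jobs: ['J3']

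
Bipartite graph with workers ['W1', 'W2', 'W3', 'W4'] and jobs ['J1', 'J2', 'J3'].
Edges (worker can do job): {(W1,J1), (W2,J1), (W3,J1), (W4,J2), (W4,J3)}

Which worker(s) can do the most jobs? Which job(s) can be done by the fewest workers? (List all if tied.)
Most versatile: W4 (2 jobs); Least covered: J2, J3 (1 workers)

Worker degrees (jobs they can do): W1:1, W2:1, W3:1, W4:2
Job degrees (workers who can do it): J1:3, J2:1, J3:1

Maximum worker degree is 2, achieved by: W4
Minimum job degree is 1, achieved by: J2, J3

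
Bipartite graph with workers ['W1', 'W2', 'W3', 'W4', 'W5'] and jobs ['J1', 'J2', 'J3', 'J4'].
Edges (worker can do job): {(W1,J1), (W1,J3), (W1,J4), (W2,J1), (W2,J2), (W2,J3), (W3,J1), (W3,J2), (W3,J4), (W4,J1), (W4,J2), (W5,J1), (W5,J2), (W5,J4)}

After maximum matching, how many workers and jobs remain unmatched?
Unmatched: 1 workers, 0 jobs

Maximum matching size: 4
Workers: 5 total, 4 matched, 1 unmatched
Jobs: 4 total, 4 matched, 0 unmatched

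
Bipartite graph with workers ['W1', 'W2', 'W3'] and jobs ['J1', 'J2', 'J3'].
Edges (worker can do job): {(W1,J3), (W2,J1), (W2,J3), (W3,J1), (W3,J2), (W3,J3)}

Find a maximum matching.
Matching: {(W1,J3), (W2,J1), (W3,J2)}

Maximum matching (size 3):
  W1 → J3
  W2 → J1
  W3 → J2

Each worker is assigned to at most one job, and each job to at most one worker.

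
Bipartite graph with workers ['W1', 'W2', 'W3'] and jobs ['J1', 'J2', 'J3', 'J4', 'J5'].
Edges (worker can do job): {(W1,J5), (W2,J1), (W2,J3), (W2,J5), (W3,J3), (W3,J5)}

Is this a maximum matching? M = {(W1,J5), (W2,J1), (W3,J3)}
Yes, size 3 is maximum

Proposed matching has size 3.
Maximum matching size for this graph: 3.

This is a maximum matching.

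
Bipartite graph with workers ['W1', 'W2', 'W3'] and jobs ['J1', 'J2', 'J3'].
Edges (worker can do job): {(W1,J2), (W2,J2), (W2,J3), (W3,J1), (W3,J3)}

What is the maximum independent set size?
Maximum independent set = 3

By König's theorem:
- Min vertex cover = Max matching = 3
- Max independent set = Total vertices - Min vertex cover
- Max independent set = 6 - 3 = 3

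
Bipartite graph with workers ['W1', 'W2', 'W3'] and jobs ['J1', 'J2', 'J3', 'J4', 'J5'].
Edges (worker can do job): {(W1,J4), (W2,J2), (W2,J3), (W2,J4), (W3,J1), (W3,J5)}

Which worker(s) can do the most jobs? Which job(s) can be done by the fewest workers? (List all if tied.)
Most versatile: W2 (3 jobs); Least covered: J1, J2, J3, J5 (1 workers)

Worker degrees (jobs they can do): W1:1, W2:3, W3:2
Job degrees (workers who can do it): J1:1, J2:1, J3:1, J4:2, J5:1

Maximum worker degree is 3, achieved by: W2
Minimum job degree is 1, achieved by: J1, J2, J3, J5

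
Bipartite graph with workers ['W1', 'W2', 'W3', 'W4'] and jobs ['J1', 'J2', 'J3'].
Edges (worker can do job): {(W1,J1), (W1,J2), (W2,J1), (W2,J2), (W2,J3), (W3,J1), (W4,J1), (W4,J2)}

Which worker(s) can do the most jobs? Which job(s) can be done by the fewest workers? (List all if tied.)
Most versatile: W2 (3 jobs); Least covered: J3 (1 workers)

Worker degrees (jobs they can do): W1:2, W2:3, W3:1, W4:2
Job degrees (workers who can do it): J1:4, J2:3, J3:1

Maximum worker degree is 3, achieved by: W2
Minimum job degree is 1, achieved by: J3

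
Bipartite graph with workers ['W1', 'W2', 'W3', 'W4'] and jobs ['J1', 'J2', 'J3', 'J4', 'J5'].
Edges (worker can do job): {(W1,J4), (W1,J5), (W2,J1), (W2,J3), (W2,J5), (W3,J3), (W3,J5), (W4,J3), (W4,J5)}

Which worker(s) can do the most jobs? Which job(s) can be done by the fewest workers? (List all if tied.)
Most versatile: W2 (3 jobs); Least covered: J2 (0 workers)

Worker degrees (jobs they can do): W1:2, W2:3, W3:2, W4:2
Job degrees (workers who can do it): J1:1, J2:0, J3:3, J4:1, J5:4

Maximum worker degree is 3, achieved by: W2
Minimum job degree is 0, achieved by: J2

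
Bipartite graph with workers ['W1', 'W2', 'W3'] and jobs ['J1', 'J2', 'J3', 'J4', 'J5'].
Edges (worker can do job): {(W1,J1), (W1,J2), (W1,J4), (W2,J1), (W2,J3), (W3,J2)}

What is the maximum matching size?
Maximum matching size = 3

Maximum matching: {(W1,J1), (W2,J3), (W3,J2)}
Size: 3

This assigns 3 workers to 3 distinct jobs.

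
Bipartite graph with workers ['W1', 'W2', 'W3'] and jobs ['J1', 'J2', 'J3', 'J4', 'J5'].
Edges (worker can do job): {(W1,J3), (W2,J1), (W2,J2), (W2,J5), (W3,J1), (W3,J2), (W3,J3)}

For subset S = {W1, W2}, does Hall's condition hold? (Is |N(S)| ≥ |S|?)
Yes: |N(S)| = 4, |S| = 2

Subset S = {W1, W2}
Neighbors N(S) = {J1, J2, J3, J5}

|N(S)| = 4, |S| = 2
Hall's condition: |N(S)| ≥ |S| is satisfied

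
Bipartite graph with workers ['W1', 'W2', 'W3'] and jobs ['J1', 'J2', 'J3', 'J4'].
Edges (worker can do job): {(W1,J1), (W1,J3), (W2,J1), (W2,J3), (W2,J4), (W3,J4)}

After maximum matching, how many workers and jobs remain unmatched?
Unmatched: 0 workers, 1 jobs

Maximum matching size: 3
Workers: 3 total, 3 matched, 0 unmatched
Jobs: 4 total, 3 matched, 1 unmatched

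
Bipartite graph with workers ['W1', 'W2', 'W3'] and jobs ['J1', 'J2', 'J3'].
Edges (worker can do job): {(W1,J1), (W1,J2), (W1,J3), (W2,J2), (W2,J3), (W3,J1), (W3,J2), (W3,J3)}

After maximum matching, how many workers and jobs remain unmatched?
Unmatched: 0 workers, 0 jobs

Maximum matching size: 3
Workers: 3 total, 3 matched, 0 unmatched
Jobs: 3 total, 3 matched, 0 unmatched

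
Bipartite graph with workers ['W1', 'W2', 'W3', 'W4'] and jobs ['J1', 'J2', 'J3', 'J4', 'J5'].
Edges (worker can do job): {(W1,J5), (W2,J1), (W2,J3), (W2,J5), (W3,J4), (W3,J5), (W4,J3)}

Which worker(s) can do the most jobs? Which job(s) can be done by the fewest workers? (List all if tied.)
Most versatile: W2 (3 jobs); Least covered: J2 (0 workers)

Worker degrees (jobs they can do): W1:1, W2:3, W3:2, W4:1
Job degrees (workers who can do it): J1:1, J2:0, J3:2, J4:1, J5:3

Maximum worker degree is 3, achieved by: W2
Minimum job degree is 0, achieved by: J2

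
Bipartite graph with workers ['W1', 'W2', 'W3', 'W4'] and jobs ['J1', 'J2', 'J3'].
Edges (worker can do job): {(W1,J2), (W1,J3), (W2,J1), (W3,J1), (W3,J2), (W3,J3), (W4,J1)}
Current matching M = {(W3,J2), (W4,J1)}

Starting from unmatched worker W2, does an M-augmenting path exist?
No augmenting path from W2

Alternating search from W2 reaches jobs: {J1}.
Every reachable job is already matched in M, and following those matched edges back to workers exposes no further unvisited jobs.
No M-augmenting path from W2 exists.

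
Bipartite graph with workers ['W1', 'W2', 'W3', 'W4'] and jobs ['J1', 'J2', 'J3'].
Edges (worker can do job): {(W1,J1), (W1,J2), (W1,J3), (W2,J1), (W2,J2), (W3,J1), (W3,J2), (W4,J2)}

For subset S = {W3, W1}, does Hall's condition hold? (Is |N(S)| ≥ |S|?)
Yes: |N(S)| = 3, |S| = 2

Subset S = {W3, W1}
Neighbors N(S) = {J1, J2, J3}

|N(S)| = 3, |S| = 2
Hall's condition: |N(S)| ≥ |S| is satisfied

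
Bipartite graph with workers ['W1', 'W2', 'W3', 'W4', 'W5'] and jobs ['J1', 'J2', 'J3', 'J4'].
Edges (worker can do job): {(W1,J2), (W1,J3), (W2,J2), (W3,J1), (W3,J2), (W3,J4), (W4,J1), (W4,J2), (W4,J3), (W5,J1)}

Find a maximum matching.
Matching: {(W1,J2), (W3,J4), (W4,J3), (W5,J1)}

Maximum matching (size 4):
  W1 → J2
  W3 → J4
  W4 → J3
  W5 → J1

Each worker is assigned to at most one job, and each job to at most one worker.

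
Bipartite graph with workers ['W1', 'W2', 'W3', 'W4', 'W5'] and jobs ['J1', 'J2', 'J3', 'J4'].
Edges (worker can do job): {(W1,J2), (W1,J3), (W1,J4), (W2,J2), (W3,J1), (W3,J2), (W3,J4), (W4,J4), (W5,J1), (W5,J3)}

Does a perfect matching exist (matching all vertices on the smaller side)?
Yes, perfect matching exists (size 4)

Perfect matching: {(W1,J3), (W2,J2), (W3,J4), (W5,J1)}
All 4 vertices on the smaller side are matched.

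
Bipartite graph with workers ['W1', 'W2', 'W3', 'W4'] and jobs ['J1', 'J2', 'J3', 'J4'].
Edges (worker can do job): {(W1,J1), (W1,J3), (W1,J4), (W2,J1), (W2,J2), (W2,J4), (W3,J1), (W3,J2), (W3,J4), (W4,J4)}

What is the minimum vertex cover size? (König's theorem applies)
Minimum vertex cover size = 4

By König's theorem: in bipartite graphs,
min vertex cover = max matching = 4

Maximum matching has size 4, so minimum vertex cover also has size 4.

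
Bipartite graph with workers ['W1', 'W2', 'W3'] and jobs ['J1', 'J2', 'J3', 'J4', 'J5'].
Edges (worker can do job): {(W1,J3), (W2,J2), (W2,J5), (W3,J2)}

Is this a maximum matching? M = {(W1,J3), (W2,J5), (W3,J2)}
Yes, size 3 is maximum

Proposed matching has size 3.
Maximum matching size for this graph: 3.

This is a maximum matching.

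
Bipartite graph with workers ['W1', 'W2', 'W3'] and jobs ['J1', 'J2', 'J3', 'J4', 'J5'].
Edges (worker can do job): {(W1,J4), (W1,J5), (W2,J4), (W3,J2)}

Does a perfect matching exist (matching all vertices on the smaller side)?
Yes, perfect matching exists (size 3)

Perfect matching: {(W1,J5), (W2,J4), (W3,J2)}
All 3 vertices on the smaller side are matched.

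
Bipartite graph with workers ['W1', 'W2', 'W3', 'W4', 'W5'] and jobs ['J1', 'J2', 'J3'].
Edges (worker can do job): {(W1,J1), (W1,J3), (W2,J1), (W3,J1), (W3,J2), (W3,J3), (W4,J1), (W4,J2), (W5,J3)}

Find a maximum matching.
Matching: {(W3,J1), (W4,J2), (W5,J3)}

Maximum matching (size 3):
  W3 → J1
  W4 → J2
  W5 → J3

Each worker is assigned to at most one job, and each job to at most one worker.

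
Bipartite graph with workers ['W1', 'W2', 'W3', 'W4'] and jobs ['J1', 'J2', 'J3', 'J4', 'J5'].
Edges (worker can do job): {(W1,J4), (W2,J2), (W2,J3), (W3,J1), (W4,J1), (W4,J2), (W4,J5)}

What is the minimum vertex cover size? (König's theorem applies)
Minimum vertex cover size = 4

By König's theorem: in bipartite graphs,
min vertex cover = max matching = 4

Maximum matching has size 4, so minimum vertex cover also has size 4.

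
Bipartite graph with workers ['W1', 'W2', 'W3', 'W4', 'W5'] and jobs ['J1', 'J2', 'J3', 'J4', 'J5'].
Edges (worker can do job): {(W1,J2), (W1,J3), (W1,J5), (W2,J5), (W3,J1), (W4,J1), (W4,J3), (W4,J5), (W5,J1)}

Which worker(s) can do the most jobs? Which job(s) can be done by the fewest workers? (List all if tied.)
Most versatile: W1, W4 (3 jobs); Least covered: J4 (0 workers)

Worker degrees (jobs they can do): W1:3, W2:1, W3:1, W4:3, W5:1
Job degrees (workers who can do it): J1:3, J2:1, J3:2, J4:0, J5:3

Maximum worker degree is 3, achieved by: W1, W4
Minimum job degree is 0, achieved by: J4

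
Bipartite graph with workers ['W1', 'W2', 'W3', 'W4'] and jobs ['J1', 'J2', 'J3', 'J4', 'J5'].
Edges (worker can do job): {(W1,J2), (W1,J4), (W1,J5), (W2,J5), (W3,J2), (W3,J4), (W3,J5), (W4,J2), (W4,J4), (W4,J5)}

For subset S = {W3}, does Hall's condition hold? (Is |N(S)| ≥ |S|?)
Yes: |N(S)| = 3, |S| = 1

Subset S = {W3}
Neighbors N(S) = {J2, J4, J5}

|N(S)| = 3, |S| = 1
Hall's condition: |N(S)| ≥ |S| is satisfied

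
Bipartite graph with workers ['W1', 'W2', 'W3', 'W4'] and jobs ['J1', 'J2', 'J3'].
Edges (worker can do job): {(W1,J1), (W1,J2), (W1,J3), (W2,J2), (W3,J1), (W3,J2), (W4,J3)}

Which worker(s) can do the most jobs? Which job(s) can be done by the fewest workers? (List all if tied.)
Most versatile: W1 (3 jobs); Least covered: J1, J3 (2 workers)

Worker degrees (jobs they can do): W1:3, W2:1, W3:2, W4:1
Job degrees (workers who can do it): J1:2, J2:3, J3:2

Maximum worker degree is 3, achieved by: W1
Minimum job degree is 2, achieved by: J1, J3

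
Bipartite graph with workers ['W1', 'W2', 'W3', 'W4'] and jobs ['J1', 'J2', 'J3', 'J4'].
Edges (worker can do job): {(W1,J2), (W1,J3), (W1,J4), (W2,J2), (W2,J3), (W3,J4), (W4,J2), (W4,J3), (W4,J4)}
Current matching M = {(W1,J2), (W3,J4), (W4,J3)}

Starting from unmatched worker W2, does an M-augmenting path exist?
No augmenting path from W2

Alternating search from W2 reaches jobs: {J2, J3, J4}.
Every reachable job is already matched in M, and following those matched edges back to workers exposes no further unvisited jobs.
No M-augmenting path from W2 exists.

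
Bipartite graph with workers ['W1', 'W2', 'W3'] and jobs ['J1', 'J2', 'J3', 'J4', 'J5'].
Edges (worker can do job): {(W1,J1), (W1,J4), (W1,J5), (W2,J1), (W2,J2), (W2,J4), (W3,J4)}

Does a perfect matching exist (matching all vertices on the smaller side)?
Yes, perfect matching exists (size 3)

Perfect matching: {(W1,J1), (W2,J2), (W3,J4)}
All 3 vertices on the smaller side are matched.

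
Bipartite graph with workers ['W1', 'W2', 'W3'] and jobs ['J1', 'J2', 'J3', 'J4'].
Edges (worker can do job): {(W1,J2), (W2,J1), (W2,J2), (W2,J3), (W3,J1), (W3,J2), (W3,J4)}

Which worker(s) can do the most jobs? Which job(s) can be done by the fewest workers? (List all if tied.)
Most versatile: W2, W3 (3 jobs); Least covered: J3, J4 (1 workers)

Worker degrees (jobs they can do): W1:1, W2:3, W3:3
Job degrees (workers who can do it): J1:2, J2:3, J3:1, J4:1

Maximum worker degree is 3, achieved by: W2, W3
Minimum job degree is 1, achieved by: J3, J4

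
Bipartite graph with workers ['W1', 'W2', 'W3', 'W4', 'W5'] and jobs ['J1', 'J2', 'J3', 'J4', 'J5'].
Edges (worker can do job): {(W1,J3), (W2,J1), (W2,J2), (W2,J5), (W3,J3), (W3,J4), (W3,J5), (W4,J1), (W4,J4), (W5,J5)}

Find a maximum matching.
Matching: {(W1,J3), (W2,J2), (W3,J4), (W4,J1), (W5,J5)}

Maximum matching (size 5):
  W1 → J3
  W2 → J2
  W3 → J4
  W4 → J1
  W5 → J5

Each worker is assigned to at most one job, and each job to at most one worker.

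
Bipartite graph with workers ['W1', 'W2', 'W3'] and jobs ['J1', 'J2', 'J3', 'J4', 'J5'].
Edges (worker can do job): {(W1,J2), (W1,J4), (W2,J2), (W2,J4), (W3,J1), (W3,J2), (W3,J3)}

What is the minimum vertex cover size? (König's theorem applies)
Minimum vertex cover size = 3

By König's theorem: in bipartite graphs,
min vertex cover = max matching = 3

Maximum matching has size 3, so minimum vertex cover also has size 3.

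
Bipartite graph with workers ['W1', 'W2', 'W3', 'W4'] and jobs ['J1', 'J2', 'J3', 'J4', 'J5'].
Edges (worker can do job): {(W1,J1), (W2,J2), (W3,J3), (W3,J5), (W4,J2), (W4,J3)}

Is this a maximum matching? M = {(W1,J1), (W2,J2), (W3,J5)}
No, size 3 is not maximum

Proposed matching has size 3.
Maximum matching size for this graph: 4.

This is NOT maximum - can be improved to size 4.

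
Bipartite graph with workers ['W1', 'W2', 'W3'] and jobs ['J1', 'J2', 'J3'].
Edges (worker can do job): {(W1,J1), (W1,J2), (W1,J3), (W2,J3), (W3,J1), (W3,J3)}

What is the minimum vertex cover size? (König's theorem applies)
Minimum vertex cover size = 3

By König's theorem: in bipartite graphs,
min vertex cover = max matching = 3

Maximum matching has size 3, so minimum vertex cover also has size 3.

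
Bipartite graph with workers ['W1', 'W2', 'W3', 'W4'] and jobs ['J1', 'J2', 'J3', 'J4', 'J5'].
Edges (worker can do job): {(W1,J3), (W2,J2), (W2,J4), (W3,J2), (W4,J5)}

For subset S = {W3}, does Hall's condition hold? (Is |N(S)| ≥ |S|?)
Yes: |N(S)| = 1, |S| = 1

Subset S = {W3}
Neighbors N(S) = {J2}

|N(S)| = 1, |S| = 1
Hall's condition: |N(S)| ≥ |S| is satisfied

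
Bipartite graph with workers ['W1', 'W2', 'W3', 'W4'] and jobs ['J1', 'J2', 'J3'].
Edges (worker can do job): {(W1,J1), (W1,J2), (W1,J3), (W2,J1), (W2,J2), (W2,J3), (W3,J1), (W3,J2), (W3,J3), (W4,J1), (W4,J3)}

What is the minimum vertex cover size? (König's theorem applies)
Minimum vertex cover size = 3

By König's theorem: in bipartite graphs,
min vertex cover = max matching = 3

Maximum matching has size 3, so minimum vertex cover also has size 3.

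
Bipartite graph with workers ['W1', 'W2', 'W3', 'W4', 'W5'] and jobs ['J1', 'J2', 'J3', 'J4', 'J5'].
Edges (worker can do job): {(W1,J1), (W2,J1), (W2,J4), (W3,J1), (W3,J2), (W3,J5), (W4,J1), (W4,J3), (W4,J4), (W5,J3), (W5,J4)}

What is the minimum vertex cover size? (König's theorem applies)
Minimum vertex cover size = 4

By König's theorem: in bipartite graphs,
min vertex cover = max matching = 4

Maximum matching has size 4, so minimum vertex cover also has size 4.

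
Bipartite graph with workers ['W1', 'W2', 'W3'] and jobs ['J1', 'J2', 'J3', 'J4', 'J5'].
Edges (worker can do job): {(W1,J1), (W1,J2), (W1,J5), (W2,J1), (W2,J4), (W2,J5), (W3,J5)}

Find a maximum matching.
Matching: {(W1,J1), (W2,J4), (W3,J5)}

Maximum matching (size 3):
  W1 → J1
  W2 → J4
  W3 → J5

Each worker is assigned to at most one job, and each job to at most one worker.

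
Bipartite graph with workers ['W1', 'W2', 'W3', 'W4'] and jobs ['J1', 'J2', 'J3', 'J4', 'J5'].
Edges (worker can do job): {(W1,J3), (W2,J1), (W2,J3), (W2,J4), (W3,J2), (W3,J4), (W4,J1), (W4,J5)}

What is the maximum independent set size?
Maximum independent set = 5

By König's theorem:
- Min vertex cover = Max matching = 4
- Max independent set = Total vertices - Min vertex cover
- Max independent set = 9 - 4 = 5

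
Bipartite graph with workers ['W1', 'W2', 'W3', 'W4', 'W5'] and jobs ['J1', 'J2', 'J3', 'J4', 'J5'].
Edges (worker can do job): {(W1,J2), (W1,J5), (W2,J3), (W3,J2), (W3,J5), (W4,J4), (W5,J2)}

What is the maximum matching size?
Maximum matching size = 4

Maximum matching: {(W2,J3), (W3,J5), (W4,J4), (W5,J2)}
Size: 4

This assigns 4 workers to 4 distinct jobs.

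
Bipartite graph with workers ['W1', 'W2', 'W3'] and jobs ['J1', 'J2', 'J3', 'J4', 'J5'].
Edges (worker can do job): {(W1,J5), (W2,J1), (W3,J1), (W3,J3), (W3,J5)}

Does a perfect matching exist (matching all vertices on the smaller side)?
Yes, perfect matching exists (size 3)

Perfect matching: {(W1,J5), (W2,J1), (W3,J3)}
All 3 vertices on the smaller side are matched.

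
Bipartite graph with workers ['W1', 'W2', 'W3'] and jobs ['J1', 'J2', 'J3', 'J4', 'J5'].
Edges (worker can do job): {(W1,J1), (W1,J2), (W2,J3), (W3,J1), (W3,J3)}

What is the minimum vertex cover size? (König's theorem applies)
Minimum vertex cover size = 3

By König's theorem: in bipartite graphs,
min vertex cover = max matching = 3

Maximum matching has size 3, so minimum vertex cover also has size 3.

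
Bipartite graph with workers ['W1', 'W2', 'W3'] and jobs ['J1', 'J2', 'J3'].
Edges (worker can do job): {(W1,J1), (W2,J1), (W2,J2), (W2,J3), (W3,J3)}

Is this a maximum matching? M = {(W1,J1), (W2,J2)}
No, size 2 is not maximum

Proposed matching has size 2.
Maximum matching size for this graph: 3.

This is NOT maximum - can be improved to size 3.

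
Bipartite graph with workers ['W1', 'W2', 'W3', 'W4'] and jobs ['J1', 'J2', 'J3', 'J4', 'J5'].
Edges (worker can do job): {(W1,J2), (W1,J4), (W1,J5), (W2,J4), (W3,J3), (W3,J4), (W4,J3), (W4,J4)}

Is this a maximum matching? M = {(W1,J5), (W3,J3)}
No, size 2 is not maximum

Proposed matching has size 2.
Maximum matching size for this graph: 3.

This is NOT maximum - can be improved to size 3.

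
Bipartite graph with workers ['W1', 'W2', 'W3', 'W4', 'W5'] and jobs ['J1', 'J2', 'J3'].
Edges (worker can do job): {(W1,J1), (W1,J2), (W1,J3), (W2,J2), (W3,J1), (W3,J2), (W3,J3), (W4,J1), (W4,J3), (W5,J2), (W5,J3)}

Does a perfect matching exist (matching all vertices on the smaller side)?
Yes, perfect matching exists (size 3)

Perfect matching: {(W3,J3), (W4,J1), (W5,J2)}
All 3 vertices on the smaller side are matched.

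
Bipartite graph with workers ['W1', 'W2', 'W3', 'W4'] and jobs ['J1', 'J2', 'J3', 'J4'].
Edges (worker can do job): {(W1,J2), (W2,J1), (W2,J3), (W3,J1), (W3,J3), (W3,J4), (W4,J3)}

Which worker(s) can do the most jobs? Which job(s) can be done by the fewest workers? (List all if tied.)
Most versatile: W3 (3 jobs); Least covered: J2, J4 (1 workers)

Worker degrees (jobs they can do): W1:1, W2:2, W3:3, W4:1
Job degrees (workers who can do it): J1:2, J2:1, J3:3, J4:1

Maximum worker degree is 3, achieved by: W3
Minimum job degree is 1, achieved by: J2, J4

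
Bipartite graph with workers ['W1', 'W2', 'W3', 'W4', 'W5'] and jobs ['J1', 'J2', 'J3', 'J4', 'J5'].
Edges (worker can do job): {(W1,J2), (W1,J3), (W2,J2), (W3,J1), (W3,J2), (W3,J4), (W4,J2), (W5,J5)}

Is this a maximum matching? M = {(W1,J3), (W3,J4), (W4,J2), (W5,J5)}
Yes, size 4 is maximum

Proposed matching has size 4.
Maximum matching size for this graph: 4.

This is a maximum matching.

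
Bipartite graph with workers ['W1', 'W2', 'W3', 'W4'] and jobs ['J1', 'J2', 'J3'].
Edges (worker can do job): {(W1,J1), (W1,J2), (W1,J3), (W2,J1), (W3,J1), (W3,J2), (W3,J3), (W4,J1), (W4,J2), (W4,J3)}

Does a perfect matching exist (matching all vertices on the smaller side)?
Yes, perfect matching exists (size 3)

Perfect matching: {(W1,J1), (W3,J2), (W4,J3)}
All 3 vertices on the smaller side are matched.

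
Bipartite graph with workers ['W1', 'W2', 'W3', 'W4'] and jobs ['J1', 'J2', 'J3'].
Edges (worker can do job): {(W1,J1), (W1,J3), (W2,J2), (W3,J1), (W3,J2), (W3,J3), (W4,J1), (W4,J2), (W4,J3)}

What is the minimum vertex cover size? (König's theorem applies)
Minimum vertex cover size = 3

By König's theorem: in bipartite graphs,
min vertex cover = max matching = 3

Maximum matching has size 3, so minimum vertex cover also has size 3.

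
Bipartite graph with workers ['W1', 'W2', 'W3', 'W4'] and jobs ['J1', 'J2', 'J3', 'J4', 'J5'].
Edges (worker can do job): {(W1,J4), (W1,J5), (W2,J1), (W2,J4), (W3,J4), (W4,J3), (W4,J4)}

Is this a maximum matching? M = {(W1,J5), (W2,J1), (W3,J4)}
No, size 3 is not maximum

Proposed matching has size 3.
Maximum matching size for this graph: 4.

This is NOT maximum - can be improved to size 4.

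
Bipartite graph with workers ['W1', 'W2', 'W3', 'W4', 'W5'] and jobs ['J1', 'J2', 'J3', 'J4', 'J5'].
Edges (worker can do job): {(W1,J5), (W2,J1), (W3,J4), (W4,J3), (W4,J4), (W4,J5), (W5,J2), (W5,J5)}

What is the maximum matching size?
Maximum matching size = 5

Maximum matching: {(W1,J5), (W2,J1), (W3,J4), (W4,J3), (W5,J2)}
Size: 5

This assigns 5 workers to 5 distinct jobs.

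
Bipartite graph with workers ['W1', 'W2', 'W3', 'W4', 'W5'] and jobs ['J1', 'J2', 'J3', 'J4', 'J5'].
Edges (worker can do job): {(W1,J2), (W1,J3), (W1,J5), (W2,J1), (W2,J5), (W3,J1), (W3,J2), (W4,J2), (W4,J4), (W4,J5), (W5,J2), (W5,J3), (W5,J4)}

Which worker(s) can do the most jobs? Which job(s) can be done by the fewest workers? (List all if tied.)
Most versatile: W1, W4, W5 (3 jobs); Least covered: J1, J3, J4 (2 workers)

Worker degrees (jobs they can do): W1:3, W2:2, W3:2, W4:3, W5:3
Job degrees (workers who can do it): J1:2, J2:4, J3:2, J4:2, J5:3

Maximum worker degree is 3, achieved by: W1, W4, W5
Minimum job degree is 2, achieved by: J1, J3, J4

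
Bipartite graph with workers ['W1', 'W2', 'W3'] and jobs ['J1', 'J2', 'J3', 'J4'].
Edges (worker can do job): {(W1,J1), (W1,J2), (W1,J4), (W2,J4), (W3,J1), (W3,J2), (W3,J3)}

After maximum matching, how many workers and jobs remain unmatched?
Unmatched: 0 workers, 1 jobs

Maximum matching size: 3
Workers: 3 total, 3 matched, 0 unmatched
Jobs: 4 total, 3 matched, 1 unmatched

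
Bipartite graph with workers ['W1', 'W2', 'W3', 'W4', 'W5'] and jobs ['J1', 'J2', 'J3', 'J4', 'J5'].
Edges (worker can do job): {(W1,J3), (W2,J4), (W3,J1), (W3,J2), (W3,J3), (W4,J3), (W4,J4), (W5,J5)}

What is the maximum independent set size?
Maximum independent set = 6

By König's theorem:
- Min vertex cover = Max matching = 4
- Max independent set = Total vertices - Min vertex cover
- Max independent set = 10 - 4 = 6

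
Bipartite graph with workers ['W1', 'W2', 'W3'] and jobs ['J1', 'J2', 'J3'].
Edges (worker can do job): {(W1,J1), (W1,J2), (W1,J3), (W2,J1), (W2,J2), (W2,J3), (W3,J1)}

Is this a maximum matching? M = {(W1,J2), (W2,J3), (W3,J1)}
Yes, size 3 is maximum

Proposed matching has size 3.
Maximum matching size for this graph: 3.

This is a maximum matching.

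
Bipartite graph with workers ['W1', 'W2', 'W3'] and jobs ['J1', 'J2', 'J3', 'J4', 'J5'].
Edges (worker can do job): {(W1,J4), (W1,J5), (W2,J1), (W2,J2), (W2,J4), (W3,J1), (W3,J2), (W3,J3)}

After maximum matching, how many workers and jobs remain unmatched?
Unmatched: 0 workers, 2 jobs

Maximum matching size: 3
Workers: 3 total, 3 matched, 0 unmatched
Jobs: 5 total, 3 matched, 2 unmatched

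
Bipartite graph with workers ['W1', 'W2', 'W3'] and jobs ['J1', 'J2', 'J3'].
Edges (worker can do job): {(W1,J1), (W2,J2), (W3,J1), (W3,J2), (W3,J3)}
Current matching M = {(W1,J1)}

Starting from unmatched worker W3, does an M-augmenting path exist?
Yes: W3 → J2

An M-augmenting path alternates non-matching / matching edges, starting and ending at unmatched vertices.
Path: W3 → J2
(J2 is unmatched in M, so the path is augmenting.)
Flipping edges along this path would increase |M| from 1 to 2.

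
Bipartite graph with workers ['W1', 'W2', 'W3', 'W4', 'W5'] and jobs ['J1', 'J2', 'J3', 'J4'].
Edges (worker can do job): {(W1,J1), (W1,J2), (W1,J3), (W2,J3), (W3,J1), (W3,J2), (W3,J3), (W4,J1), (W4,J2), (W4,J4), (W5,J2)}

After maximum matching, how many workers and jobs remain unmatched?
Unmatched: 1 workers, 0 jobs

Maximum matching size: 4
Workers: 5 total, 4 matched, 1 unmatched
Jobs: 4 total, 4 matched, 0 unmatched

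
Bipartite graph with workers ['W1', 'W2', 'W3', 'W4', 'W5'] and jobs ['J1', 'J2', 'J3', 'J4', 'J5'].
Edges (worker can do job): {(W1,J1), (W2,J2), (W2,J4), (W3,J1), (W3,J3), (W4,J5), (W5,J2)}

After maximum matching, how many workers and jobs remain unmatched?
Unmatched: 0 workers, 0 jobs

Maximum matching size: 5
Workers: 5 total, 5 matched, 0 unmatched
Jobs: 5 total, 5 matched, 0 unmatched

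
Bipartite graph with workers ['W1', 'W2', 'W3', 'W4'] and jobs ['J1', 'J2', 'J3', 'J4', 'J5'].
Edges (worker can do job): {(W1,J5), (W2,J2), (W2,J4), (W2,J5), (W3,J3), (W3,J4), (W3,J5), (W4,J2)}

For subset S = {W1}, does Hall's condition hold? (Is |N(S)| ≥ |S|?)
Yes: |N(S)| = 1, |S| = 1

Subset S = {W1}
Neighbors N(S) = {J5}

|N(S)| = 1, |S| = 1
Hall's condition: |N(S)| ≥ |S| is satisfied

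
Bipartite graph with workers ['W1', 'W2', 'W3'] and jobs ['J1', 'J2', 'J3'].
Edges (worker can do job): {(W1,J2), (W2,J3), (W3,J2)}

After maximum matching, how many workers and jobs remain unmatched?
Unmatched: 1 workers, 1 jobs

Maximum matching size: 2
Workers: 3 total, 2 matched, 1 unmatched
Jobs: 3 total, 2 matched, 1 unmatched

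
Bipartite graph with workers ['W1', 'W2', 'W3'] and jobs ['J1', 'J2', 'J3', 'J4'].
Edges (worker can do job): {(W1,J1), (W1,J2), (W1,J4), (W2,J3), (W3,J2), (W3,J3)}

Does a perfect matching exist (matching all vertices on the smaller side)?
Yes, perfect matching exists (size 3)

Perfect matching: {(W1,J4), (W2,J3), (W3,J2)}
All 3 vertices on the smaller side are matched.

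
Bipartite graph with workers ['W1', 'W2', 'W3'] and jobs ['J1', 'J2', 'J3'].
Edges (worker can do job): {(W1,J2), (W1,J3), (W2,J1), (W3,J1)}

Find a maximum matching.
Matching: {(W1,J2), (W3,J1)}

Maximum matching (size 2):
  W1 → J2
  W3 → J1

Each worker is assigned to at most one job, and each job to at most one worker.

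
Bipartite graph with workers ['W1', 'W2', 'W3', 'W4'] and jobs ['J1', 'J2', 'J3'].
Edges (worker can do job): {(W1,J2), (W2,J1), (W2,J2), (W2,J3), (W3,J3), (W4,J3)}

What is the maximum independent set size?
Maximum independent set = 4

By König's theorem:
- Min vertex cover = Max matching = 3
- Max independent set = Total vertices - Min vertex cover
- Max independent set = 7 - 3 = 4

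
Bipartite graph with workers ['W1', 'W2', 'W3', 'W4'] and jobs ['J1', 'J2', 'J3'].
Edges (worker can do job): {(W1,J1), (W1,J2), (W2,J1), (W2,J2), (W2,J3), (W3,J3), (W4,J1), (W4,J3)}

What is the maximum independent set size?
Maximum independent set = 4

By König's theorem:
- Min vertex cover = Max matching = 3
- Max independent set = Total vertices - Min vertex cover
- Max independent set = 7 - 3 = 4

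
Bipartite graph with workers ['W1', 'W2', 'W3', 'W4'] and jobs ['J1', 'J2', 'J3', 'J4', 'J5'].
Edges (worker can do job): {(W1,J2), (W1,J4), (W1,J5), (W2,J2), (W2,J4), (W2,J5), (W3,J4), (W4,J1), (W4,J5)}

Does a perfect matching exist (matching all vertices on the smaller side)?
Yes, perfect matching exists (size 4)

Perfect matching: {(W1,J2), (W2,J5), (W3,J4), (W4,J1)}
All 4 vertices on the smaller side are matched.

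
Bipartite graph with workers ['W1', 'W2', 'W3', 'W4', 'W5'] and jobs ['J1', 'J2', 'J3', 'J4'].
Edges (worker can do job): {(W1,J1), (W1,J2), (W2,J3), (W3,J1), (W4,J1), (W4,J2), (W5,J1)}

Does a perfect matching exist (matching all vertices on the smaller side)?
No, maximum matching has size 3 < 4

Maximum matching has size 3, need 4 for perfect matching.
Unmatched workers: ['W5', 'W1']
Unmatched jobs: ['J4']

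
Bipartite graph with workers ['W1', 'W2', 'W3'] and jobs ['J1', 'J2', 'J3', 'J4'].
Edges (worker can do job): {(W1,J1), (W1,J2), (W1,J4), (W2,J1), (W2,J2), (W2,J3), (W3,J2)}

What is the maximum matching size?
Maximum matching size = 3

Maximum matching: {(W1,J4), (W2,J1), (W3,J2)}
Size: 3

This assigns 3 workers to 3 distinct jobs.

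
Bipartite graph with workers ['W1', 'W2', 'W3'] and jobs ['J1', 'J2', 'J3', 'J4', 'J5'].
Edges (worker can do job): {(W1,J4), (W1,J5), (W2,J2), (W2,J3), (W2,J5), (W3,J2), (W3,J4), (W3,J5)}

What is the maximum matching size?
Maximum matching size = 3

Maximum matching: {(W1,J5), (W2,J2), (W3,J4)}
Size: 3

This assigns 3 workers to 3 distinct jobs.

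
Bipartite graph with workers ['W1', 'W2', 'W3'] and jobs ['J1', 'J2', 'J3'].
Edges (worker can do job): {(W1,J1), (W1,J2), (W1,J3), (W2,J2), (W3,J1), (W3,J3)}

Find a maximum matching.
Matching: {(W1,J1), (W2,J2), (W3,J3)}

Maximum matching (size 3):
  W1 → J1
  W2 → J2
  W3 → J3

Each worker is assigned to at most one job, and each job to at most one worker.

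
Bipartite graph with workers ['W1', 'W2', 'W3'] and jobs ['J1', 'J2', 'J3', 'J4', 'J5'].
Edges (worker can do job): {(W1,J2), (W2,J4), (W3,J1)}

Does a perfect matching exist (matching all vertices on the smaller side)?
Yes, perfect matching exists (size 3)

Perfect matching: {(W1,J2), (W2,J4), (W3,J1)}
All 3 vertices on the smaller side are matched.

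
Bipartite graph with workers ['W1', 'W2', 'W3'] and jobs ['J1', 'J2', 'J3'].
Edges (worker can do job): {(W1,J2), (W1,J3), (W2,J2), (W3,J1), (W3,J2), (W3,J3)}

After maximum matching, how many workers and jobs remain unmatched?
Unmatched: 0 workers, 0 jobs

Maximum matching size: 3
Workers: 3 total, 3 matched, 0 unmatched
Jobs: 3 total, 3 matched, 0 unmatched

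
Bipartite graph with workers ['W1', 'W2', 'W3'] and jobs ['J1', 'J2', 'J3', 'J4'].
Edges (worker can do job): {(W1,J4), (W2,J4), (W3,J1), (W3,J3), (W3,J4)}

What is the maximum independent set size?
Maximum independent set = 5

By König's theorem:
- Min vertex cover = Max matching = 2
- Max independent set = Total vertices - Min vertex cover
- Max independent set = 7 - 2 = 5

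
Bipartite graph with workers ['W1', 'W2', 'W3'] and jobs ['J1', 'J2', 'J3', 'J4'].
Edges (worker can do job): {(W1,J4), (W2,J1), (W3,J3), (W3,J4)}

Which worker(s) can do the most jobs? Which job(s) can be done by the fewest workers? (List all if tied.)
Most versatile: W3 (2 jobs); Least covered: J2 (0 workers)

Worker degrees (jobs they can do): W1:1, W2:1, W3:2
Job degrees (workers who can do it): J1:1, J2:0, J3:1, J4:2

Maximum worker degree is 2, achieved by: W3
Minimum job degree is 0, achieved by: J2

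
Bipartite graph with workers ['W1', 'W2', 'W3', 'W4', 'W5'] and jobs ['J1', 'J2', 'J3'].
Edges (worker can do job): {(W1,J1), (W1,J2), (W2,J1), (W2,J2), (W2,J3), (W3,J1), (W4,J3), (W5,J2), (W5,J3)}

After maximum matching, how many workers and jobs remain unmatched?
Unmatched: 2 workers, 0 jobs

Maximum matching size: 3
Workers: 5 total, 3 matched, 2 unmatched
Jobs: 3 total, 3 matched, 0 unmatched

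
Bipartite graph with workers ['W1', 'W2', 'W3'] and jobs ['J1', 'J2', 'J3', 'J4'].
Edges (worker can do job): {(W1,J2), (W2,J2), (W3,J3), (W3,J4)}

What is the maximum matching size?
Maximum matching size = 2

Maximum matching: {(W1,J2), (W3,J4)}
Size: 2

This assigns 2 workers to 2 distinct jobs.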